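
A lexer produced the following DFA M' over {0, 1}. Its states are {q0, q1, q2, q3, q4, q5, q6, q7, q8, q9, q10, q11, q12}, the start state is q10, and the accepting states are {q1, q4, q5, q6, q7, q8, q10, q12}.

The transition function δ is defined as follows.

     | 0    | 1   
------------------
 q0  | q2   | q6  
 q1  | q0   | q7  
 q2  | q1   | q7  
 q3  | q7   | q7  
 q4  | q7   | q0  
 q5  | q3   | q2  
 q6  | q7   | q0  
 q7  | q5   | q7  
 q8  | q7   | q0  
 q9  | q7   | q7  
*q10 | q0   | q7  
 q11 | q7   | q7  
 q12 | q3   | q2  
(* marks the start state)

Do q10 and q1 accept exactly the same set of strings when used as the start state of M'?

States {q4,q8,q9,q11,q12} cannot be reached from the start state, so discard them.
Initial partition by acceptance: {q1,q5,q6,q7,q10} | {q0,q2,q3}.
Split {q1,q5,q6,q7,q10} by δ(·,0) → {q1,q5,q10} and {q6,q7}.
Refine {q1,q5,q10} on symbol 1: members go to different blocks, giving {q1,q10} and {q5}.
On input 0, block {q0,q2,q3} splits into {q0} and {q2} and {q3}.
Refine {q6,q7} on symbol 0: members go to different blocks, giving {q6} and {q7}.
Stable partition: {q1,q10} | {q0} | {q6} | {q5} | {q2} | {q3} | {q7} — 7 equivalence classes.
q10 and q1 lie in the same block of the stable partition, so they are equivalent — no string distinguishes them.

Yes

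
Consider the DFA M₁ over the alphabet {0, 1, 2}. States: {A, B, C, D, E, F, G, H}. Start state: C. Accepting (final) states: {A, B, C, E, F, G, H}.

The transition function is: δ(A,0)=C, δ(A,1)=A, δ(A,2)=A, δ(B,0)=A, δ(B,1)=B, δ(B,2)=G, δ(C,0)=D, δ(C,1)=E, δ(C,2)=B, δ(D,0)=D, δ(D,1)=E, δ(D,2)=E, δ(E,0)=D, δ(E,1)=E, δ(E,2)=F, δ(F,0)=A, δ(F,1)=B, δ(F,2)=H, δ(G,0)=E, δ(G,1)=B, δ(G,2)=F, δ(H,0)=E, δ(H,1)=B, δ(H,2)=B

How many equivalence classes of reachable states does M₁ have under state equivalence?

Every state is reachable, so we keep all 8.
Initial partition by acceptance: {A,B,C,E,F,G,H} | {D}.
On input 0, block {A,B,C,E,F,G,H} splits into {A,B,F,G,H} and {C,E}.
Refine {A,B,F,G,H} on symbol 0: members go to different blocks, giving {A,G,H} and {B,F}.
Split {A,G,H} by δ(·,1) → {G,H} and {A}.
The partition is now stable with 5 blocks: {G,H} | {D} | {C,E} | {B,F} | {A}.

5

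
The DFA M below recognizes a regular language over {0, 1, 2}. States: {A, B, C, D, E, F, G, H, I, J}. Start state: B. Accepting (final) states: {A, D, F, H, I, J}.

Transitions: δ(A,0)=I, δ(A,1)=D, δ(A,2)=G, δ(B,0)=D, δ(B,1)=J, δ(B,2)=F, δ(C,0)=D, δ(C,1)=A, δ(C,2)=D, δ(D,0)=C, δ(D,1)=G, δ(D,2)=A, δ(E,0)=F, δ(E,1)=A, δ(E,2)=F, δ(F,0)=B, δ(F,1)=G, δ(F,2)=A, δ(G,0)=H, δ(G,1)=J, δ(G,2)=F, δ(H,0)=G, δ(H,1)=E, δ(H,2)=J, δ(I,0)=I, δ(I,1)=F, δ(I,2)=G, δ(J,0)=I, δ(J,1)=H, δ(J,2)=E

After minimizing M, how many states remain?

3

Every state is reachable, so we keep all 10.
P0 = {A,D,F,H,I,J} | {B,C,E,G}.
Split {A,D,F,H,I,J} by δ(·,0) → {A,I,J} and {D,F,H}.
The partition is now stable with 3 blocks: {A,I,J} | {B,C,E,G} | {D,F,H}.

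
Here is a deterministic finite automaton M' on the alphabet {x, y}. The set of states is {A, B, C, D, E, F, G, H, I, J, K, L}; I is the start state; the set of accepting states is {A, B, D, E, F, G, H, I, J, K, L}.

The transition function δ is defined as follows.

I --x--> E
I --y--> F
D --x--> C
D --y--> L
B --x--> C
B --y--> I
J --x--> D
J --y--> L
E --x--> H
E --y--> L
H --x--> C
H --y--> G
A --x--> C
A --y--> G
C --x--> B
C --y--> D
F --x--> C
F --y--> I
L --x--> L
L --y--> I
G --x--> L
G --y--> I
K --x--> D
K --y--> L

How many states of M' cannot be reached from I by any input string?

BFS from I reaches {B, C, D, E, F, G, H, I, L}; the 3 state(s) A, J, K are never visited.

3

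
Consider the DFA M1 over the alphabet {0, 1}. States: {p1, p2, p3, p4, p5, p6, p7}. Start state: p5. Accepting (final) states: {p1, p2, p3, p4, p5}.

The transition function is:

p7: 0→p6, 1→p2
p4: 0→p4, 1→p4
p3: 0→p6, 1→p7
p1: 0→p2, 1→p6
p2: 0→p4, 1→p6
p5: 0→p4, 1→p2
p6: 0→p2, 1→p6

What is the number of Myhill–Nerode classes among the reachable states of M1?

First remove the unreachable states {p1,p3,p7}; 4 states remain.
P0 = {p2,p4,p5} | {p6}.
On input 1, block {p2,p4,p5} splits into {p4,p5} and {p2}.
Refine {p4,p5} on symbol 1: members go to different blocks, giving {p4} and {p5}.
No further refinement is possible. Final partition (4 blocks): {p4} | {p6} | {p2} | {p5}.

4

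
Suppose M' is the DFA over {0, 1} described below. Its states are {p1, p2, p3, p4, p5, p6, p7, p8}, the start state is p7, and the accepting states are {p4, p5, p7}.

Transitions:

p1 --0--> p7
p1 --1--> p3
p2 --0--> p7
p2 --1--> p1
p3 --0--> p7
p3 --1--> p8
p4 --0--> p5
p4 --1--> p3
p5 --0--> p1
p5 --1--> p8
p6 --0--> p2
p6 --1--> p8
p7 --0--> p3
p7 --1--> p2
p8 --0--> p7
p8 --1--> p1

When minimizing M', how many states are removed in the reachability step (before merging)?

3

BFS from p7 reaches {p1, p2, p3, p7, p8}; the 3 state(s) p4, p5, p6 are never visited.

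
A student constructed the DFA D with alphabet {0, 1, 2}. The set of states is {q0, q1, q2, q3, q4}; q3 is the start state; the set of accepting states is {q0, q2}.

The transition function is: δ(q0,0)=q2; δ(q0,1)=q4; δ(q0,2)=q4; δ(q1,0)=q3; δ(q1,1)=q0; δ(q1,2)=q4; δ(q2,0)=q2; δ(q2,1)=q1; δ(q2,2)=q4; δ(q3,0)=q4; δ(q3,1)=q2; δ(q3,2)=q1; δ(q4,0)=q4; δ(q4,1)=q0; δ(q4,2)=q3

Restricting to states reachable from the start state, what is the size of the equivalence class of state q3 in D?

3

All states are reachable from the start state.
Initial partition by acceptance: {q0,q2} | {q1,q3,q4}.
Stable partition: {q0,q2} | {q1,q3,q4} — 2 equivalence classes.
State q3 belongs to the block {q1,q3,q4}, which has 3 states.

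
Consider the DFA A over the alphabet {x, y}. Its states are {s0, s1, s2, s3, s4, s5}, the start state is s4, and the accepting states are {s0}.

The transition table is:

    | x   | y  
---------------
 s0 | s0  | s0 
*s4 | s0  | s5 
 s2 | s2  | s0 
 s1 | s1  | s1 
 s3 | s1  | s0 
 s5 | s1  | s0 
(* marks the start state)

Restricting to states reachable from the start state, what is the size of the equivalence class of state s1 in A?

1

States {s2,s3} cannot be reached from the start state, so discard them.
Initial partition by acceptance: {s0} | {s1,s4,s5}.
On input x, block {s1,s4,s5} splits into {s1,s5} and {s4}.
Refine {s1,s5} on symbol y: members go to different blocks, giving {s1} and {s5}.
No further refinement is possible. Final partition (4 blocks): {s0} | {s1} | {s4} | {s5}.
The equivalence class containing s1 is {s1}, of size 1.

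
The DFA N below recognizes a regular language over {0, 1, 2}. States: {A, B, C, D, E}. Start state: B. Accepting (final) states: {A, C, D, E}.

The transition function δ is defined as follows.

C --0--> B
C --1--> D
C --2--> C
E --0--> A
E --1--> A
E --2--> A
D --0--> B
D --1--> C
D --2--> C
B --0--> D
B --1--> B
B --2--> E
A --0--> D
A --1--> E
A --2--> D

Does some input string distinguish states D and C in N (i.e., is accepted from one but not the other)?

No

Start with accepting vs non-accepting: {A,C,D,E} | {B}.
Split {A,C,D,E} by δ(·,0) → {A,E} and {C,D}.
Split {A,E} by δ(·,0) → {A} and {E}.
No further refinement is possible. Final partition (4 blocks): {A} | {B} | {C,D} | {E}.
D and C lie in the same block of the stable partition, so they are equivalent — no string distinguishes them.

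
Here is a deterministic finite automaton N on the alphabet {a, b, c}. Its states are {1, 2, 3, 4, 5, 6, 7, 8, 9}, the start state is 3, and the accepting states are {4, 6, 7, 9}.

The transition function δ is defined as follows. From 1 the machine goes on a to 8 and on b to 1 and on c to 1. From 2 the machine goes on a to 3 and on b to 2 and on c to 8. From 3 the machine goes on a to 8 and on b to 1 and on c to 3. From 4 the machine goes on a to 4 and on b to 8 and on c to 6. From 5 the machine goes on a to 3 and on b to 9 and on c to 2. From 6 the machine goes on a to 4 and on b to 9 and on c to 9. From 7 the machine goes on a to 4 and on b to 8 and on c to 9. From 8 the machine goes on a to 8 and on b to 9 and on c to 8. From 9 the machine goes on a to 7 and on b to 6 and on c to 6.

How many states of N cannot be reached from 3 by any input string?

Starting at 3 and following transitions, the reachable set is {1, 3, 4, 6, 7, 8, 9}. That leaves 2, 5 unreachable — 2 in total.

2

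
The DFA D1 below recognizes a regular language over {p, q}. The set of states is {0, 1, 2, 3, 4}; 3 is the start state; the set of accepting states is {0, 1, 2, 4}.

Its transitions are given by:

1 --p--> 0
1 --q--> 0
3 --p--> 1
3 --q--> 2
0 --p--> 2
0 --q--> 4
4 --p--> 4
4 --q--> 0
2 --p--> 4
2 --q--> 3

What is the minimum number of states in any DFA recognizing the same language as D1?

Start with accepting vs non-accepting: {0,1,2,4} | {3}.
Split {0,1,2,4} by δ(·,q) → {0,1,4} and {2}.
Refine {0,1,4} on symbol p: members go to different blocks, giving {1,4} and {0}.
Refine {1,4} on symbol p: members go to different blocks, giving {1} and {4}.
Stable partition: {1} | {3} | {2} | {0} | {4} — 5 equivalence classes.

5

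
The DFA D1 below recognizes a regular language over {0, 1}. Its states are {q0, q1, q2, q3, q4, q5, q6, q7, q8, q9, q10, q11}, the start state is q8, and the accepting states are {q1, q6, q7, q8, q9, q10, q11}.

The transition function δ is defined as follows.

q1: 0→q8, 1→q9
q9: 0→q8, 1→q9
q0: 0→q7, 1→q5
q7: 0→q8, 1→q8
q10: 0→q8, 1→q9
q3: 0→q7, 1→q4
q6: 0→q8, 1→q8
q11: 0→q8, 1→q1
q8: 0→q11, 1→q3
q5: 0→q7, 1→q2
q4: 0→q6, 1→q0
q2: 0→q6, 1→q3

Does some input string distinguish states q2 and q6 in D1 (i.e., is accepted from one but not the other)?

Yes

Reachable states from the start: {q0,q1,q2,q3,q4,q5,q6,q7,q8,q9,q11}. Unreachable: {q10} — drop them.
Start with accepting vs non-accepting: {q1,q6,q7,q8,q9,q11} | {q0,q2,q3,q4,q5}.
On input 1, block {q1,q6,q7,q8,q9,q11} splits into {q1,q6,q7,q9,q11} and {q8}.
On input 1, block {q1,q6,q7,q9,q11} splits into {q1,q9,q11} and {q6,q7}.
The partition is now stable with 4 blocks: {q1,q9,q11} | {q0,q2,q3,q4,q5} | {q8} | {q6,q7}.
q2 and q6 end up in different blocks, so they are distinguishable. For instance, the string 'ε' is accepted from only q6.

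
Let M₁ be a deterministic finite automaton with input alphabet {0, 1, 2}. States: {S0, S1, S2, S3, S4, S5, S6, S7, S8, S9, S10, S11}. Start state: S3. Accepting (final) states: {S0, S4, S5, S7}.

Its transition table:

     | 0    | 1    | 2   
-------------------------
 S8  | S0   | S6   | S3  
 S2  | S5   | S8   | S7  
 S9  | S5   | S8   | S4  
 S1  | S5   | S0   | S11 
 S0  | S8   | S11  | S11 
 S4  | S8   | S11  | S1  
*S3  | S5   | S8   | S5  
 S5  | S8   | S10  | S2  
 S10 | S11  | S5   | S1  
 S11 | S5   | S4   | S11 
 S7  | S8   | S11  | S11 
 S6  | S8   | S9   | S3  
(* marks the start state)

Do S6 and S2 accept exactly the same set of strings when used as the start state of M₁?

All states are reachable from the start state.
Start with accepting vs non-accepting: {S0,S4,S5,S7} | {S1,S2,S3,S6,S8,S9,S10,S11}.
Split {S1,S2,S3,S6,S8,S9,S10,S11} by δ(·,0) → {S1,S2,S3,S8,S9,S11} and {S6,S10}.
Split {S0,S4,S5,S7} by δ(·,1) → {S0,S4,S7} and {S5}.
Refine {S1,S2,S3,S8,S9,S11} on symbol 0: members go to different blocks, giving {S1,S2,S3,S9,S11} and {S8}.
Refine {S1,S2,S3,S9,S11} on symbol 1: members go to different blocks, giving {S2,S3,S9} and {S1,S11}.
On input 2, block {S2,S3,S9} splits into {S2,S9} and {S3}.
Refine {S6,S10} on symbol 0: members go to different blocks, giving {S6} and {S10}.
The partition is now stable with 8 blocks: {S0,S4,S7} | {S2,S9} | {S6} | {S5} | {S8} | {S1,S11} | {S3} | {S10}.
S6 and S2 end up in different blocks, so they are distinguishable. For instance, the string '0' is accepted from only S2.

No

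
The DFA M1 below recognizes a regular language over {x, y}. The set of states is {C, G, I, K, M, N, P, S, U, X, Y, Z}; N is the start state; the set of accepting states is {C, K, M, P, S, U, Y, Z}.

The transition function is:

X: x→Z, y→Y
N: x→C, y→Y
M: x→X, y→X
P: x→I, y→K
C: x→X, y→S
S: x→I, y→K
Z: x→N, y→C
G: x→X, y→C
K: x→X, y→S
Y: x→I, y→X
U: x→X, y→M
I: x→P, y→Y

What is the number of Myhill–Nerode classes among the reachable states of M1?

3

States {G,M,U} cannot be reached from the start state, so discard them.
P0 = {C,K,P,S,Y,Z} | {I,N,X}.
Refine {C,K,P,S,Y,Z} on symbol y: members go to different blocks, giving {C,K,P,S,Z} and {Y}.
The partition is now stable with 3 blocks: {C,K,P,S,Z} | {I,N,X} | {Y}.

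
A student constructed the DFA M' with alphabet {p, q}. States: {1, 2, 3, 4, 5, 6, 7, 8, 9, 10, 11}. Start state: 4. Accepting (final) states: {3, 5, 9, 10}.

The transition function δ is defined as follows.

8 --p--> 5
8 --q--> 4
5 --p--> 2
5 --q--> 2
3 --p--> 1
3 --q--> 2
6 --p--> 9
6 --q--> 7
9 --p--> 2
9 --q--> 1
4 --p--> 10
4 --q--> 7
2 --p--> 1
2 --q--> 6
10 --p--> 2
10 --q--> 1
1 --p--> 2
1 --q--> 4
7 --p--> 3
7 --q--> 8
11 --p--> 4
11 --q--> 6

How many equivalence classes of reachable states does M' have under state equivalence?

Reachable states from the start: {1,2,3,4,5,6,7,8,9,10}. Unreachable: {11} — drop them.
Initial partition by acceptance: {3,5,9,10} | {1,2,4,6,7,8}.
Split {1,2,4,6,7,8} by δ(·,p) → {4,6,7,8} and {1,2}.
The partition is now stable with 3 blocks: {3,5,9,10} | {4,6,7,8} | {1,2}.

3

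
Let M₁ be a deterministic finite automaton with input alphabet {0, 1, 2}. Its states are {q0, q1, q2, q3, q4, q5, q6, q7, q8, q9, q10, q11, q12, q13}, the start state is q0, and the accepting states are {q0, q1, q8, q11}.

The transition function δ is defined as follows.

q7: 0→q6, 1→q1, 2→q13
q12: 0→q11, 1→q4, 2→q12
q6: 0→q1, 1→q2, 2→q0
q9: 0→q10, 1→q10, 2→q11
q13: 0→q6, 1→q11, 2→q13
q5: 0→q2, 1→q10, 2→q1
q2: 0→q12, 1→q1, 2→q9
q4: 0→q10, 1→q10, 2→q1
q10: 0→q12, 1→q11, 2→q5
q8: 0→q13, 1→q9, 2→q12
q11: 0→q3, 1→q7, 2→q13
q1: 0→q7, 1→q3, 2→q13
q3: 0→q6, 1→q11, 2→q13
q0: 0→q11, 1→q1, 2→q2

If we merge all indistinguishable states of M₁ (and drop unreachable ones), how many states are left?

Reachable states from the start: {q0,q1,q2,q3,q4,q5,q6,q7,q9,q10,q11,q12,q13}. Unreachable: {q8} — drop them.
Start with accepting vs non-accepting: {q0,q1,q11} | {q2,q3,q4,q5,q6,q7,q9,q10,q12,q13}.
On input 0, block {q0,q1,q11} splits into {q1,q11} and {q0}.
Split {q2,q3,q4,q5,q6,q7,q9,q10,q12,q13} by δ(·,0) → {q2,q3,q4,q5,q7,q9,q10,q13} and {q6,q12}.
Refine {q2,q3,q4,q5,q7,q9,q10,q13} on symbol 0: members go to different blocks, giving {q2,q3,q7,q10,q13} and {q4,q5,q9}.
Split {q2,q3,q7,q10,q13} by δ(·,2) → {q3,q7,q13} and {q2,q10}.
Split {q6,q12} by δ(·,1) → {q6} and {q12}.
The partition is now stable with 7 blocks: {q1,q11} | {q3,q7,q13} | {q0} | {q6} | {q4,q5,q9} | {q2,q10} | {q12}.

7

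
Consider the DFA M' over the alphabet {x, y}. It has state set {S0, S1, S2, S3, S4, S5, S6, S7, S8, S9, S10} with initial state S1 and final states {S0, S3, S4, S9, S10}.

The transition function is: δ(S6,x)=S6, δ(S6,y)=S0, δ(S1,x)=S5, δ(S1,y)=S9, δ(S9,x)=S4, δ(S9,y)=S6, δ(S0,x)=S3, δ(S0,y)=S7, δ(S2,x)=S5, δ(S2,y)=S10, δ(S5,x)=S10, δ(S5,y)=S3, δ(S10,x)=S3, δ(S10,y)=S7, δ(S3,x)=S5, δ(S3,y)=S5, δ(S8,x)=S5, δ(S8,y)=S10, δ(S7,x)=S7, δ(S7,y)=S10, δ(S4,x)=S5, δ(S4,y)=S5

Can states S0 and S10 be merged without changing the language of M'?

Yes

States {S2,S8} cannot be reached from the start state, so discard them.
P0 = {S0,S3,S4,S9,S10} | {S1,S5,S6,S7}.
Refine {S0,S3,S4,S9,S10} on symbol x: members go to different blocks, giving {S0,S9,S10} and {S3,S4}.
Refine {S1,S5,S6,S7} on symbol x: members go to different blocks, giving {S1,S6,S7} and {S5}.
Split {S1,S6,S7} by δ(·,x) → {S6,S7} and {S1}.
No further refinement is possible. Final partition (5 blocks): {S0,S9,S10} | {S6,S7} | {S3,S4} | {S5} | {S1}.
S0 and S10 lie in the same block of the stable partition, so they are equivalent — no string distinguishes them.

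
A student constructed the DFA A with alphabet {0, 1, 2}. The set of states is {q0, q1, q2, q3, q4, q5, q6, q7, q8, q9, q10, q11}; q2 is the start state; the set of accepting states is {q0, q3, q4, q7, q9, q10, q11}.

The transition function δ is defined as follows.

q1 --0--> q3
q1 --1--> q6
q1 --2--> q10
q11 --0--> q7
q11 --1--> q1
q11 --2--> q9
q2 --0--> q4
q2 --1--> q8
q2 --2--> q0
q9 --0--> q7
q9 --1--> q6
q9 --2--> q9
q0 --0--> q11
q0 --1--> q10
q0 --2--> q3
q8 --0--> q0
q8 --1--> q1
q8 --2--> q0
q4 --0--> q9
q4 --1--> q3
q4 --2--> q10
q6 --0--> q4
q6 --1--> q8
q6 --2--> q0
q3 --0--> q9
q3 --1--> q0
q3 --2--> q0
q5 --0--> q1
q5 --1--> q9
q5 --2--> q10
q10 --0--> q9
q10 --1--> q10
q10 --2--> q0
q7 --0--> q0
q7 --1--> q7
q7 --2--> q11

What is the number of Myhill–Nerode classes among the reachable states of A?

4

States {q5} cannot be reached from the start state, so discard them.
P0 = {q0,q3,q4,q7,q9,q10,q11} | {q1,q2,q6,q8}.
Split {q0,q3,q4,q7,q9,q10,q11} by δ(·,1) → {q0,q3,q4,q7,q10} and {q9,q11}.
On input 0, block {q0,q3,q4,q7,q10} splits into {q0,q3,q4,q10} and {q7}.
The partition is now stable with 4 blocks: {q0,q3,q4,q10} | {q1,q2,q6,q8} | {q9,q11} | {q7}.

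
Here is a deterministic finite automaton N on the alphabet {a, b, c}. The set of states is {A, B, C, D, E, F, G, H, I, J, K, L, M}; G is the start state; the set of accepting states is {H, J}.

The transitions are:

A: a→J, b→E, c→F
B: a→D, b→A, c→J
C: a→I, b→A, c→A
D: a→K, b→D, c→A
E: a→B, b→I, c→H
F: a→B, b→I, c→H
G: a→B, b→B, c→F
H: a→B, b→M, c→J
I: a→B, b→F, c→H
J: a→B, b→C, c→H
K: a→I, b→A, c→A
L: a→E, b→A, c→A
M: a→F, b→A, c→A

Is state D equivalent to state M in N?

First remove the unreachable states {L}; 12 states remain.
P0 = {H,J} | {A,B,C,D,E,F,G,I,K,M}.
On input a, block {A,B,C,D,E,F,G,I,K,M} splits into {B,C,D,E,F,G,I,K,M} and {A}.
On input b, block {B,C,D,E,F,G,I,K,M} splits into {D,E,F,G,I} and {B,C,K,M}.
Refine {D,E,F,G,I} on symbol b: members go to different blocks, giving {D,E,F,I} and {G}.
Split {D,E,F,I} by δ(·,c) → {E,F,I} and {D}.
On input a, block {B,C,K,M} splits into {C,K,M} and {B}.
Stable partition: {H,J} | {E,F,I} | {A} | {C,K,M} | {G} | {D} | {B} — 7 equivalence classes.
D and M end up in different blocks, so they are distinguishable. For instance, the string 'ac' is accepted from only M.

No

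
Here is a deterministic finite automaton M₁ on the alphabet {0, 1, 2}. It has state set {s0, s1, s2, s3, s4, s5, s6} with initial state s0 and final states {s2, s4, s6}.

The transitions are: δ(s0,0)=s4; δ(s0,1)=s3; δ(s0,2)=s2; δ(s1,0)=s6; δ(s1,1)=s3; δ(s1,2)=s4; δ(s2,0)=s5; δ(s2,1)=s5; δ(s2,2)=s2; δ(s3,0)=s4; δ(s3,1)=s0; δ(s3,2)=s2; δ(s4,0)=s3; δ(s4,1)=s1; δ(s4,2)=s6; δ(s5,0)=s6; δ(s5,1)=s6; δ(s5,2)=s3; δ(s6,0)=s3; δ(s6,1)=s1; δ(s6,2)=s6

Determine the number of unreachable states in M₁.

0

Exploring from s0, all states are eventually visited, so none are unreachable.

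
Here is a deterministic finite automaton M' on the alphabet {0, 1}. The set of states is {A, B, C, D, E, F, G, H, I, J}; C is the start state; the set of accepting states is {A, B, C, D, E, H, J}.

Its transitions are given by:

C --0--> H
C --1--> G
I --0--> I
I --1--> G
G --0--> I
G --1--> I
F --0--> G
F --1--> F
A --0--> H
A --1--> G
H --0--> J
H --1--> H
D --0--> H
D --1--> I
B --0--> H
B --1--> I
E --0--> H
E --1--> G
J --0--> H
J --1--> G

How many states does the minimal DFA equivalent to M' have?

3

Reachable states from the start: {C,G,H,I,J}. Unreachable: {A,B,D,E,F} — drop them.
Start with accepting vs non-accepting: {C,H,J} | {G,I}.
On input 1, block {C,H,J} splits into {C,J} and {H}.
No further refinement is possible. Final partition (3 blocks): {C,J} | {G,I} | {H}.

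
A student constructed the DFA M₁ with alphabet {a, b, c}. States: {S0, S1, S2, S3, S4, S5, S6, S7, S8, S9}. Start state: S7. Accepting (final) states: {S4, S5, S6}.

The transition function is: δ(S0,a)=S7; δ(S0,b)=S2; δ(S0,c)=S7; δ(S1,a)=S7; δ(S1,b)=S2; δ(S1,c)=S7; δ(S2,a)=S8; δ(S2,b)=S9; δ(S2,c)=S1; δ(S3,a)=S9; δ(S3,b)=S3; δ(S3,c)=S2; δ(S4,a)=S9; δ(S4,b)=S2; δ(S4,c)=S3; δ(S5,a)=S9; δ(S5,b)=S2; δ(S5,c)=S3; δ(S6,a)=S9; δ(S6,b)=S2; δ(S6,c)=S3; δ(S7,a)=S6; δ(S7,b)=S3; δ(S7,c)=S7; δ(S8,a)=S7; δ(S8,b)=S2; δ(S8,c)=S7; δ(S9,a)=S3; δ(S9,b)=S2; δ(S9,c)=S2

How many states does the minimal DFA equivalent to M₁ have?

States {S0,S4,S5} cannot be reached from the start state, so discard them.
P0 = {S6} | {S1,S2,S3,S7,S8,S9}.
Split {S1,S2,S3,S7,S8,S9} by δ(·,a) → {S1,S2,S3,S8,S9} and {S7}.
Split {S1,S2,S3,S8,S9} by δ(·,a) → {S2,S3,S9} and {S1,S8}.
Split {S2,S3,S9} by δ(·,a) → {S3,S9} and {S2}.
Refine {S3,S9} on symbol b: members go to different blocks, giving {S3} and {S9}.
The partition is now stable with 6 blocks: {S6} | {S3} | {S7} | {S1,S8} | {S2} | {S9}.

6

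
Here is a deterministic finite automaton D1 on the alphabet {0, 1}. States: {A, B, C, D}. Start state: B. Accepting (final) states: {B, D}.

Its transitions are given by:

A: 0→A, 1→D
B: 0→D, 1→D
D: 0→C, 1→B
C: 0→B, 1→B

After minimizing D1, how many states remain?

Reachable states from the start: {B,C,D}. Unreachable: {A} — drop them.
P0 = {B,D} | {C}.
Split {B,D} by δ(·,0) → {B} and {D}.
No further refinement is possible. Final partition (3 blocks): {B} | {C} | {D}.

3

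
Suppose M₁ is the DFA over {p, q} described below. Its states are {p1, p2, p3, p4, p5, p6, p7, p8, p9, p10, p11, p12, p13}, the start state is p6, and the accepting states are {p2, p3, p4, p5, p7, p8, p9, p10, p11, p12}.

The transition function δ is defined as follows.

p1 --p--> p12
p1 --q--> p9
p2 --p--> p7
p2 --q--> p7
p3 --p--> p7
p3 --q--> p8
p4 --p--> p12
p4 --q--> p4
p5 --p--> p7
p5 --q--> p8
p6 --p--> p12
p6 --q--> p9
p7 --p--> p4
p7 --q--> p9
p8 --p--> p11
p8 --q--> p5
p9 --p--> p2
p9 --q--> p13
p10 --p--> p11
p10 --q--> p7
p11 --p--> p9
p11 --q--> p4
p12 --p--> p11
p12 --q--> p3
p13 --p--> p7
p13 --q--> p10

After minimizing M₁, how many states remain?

10

First remove the unreachable states {p1}; 12 states remain.
P0 = {p2,p3,p4,p5,p7,p8,p9,p10,p11,p12} | {p6,p13}.
Refine {p2,p3,p4,p5,p7,p8,p9,p10,p11,p12} on symbol q: members go to different blocks, giving {p2,p3,p4,p5,p7,p8,p10,p11,p12} and {p9}.
On input p, block {p2,p3,p4,p5,p7,p8,p10,p11,p12} splits into {p2,p3,p4,p5,p7,p8,p10,p12} and {p11}.
On input p, block {p2,p3,p4,p5,p7,p8,p10,p12} splits into {p2,p3,p4,p5,p7} and {p8,p10,p12}.
Split {p2,p3,p4,p5,p7} by δ(·,p) → {p2,p3,p5,p7} and {p4}.
Split {p2,p3,p5,p7} by δ(·,p) → {p2,p3,p5} and {p7}.
Refine {p2,p3,p5} on symbol q: members go to different blocks, giving {p3,p5} and {p2}.
Split {p6,p13} by δ(·,p) → {p6} and {p13}.
Split {p8,p10,p12} by δ(·,q) → {p8,p12} and {p10}.
Stable partition: {p3,p5} | {p6} | {p9} | {p11} | {p8,p12} | {p4} | {p7} | {p2} | {p13} | {p10} — 10 equivalence classes.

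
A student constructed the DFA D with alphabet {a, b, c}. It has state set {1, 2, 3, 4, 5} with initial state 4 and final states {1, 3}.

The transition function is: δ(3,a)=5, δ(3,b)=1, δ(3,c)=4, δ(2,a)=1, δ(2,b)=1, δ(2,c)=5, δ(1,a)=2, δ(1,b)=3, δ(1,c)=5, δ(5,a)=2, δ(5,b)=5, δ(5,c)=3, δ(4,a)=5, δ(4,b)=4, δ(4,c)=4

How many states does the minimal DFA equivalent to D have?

Every state is reachable, so we keep all 5.
P0 = {1,3} | {2,4,5}.
Split {2,4,5} by δ(·,a) → {4,5} and {2}.
Refine {1,3} on symbol a: members go to different blocks, giving {1} and {3}.
On input a, block {4,5} splits into {4} and {5}.
No further refinement is possible. Final partition (5 blocks): {1} | {4} | {2} | {3} | {5}.

5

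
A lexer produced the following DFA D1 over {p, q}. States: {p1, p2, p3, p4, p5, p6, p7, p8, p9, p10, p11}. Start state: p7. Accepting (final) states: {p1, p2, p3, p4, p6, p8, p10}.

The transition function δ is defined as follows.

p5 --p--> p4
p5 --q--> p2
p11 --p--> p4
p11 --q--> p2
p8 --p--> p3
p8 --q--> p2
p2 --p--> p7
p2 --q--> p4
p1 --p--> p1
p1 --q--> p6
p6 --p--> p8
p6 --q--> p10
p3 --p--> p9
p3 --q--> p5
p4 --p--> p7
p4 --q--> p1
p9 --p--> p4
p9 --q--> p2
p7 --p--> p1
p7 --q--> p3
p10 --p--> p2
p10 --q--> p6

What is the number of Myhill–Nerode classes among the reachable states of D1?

9

Reachable states from the start: {p1,p2,p3,p4,p5,p6,p7,p8,p9,p10}. Unreachable: {p11} — drop them.
P0 = {p1,p2,p3,p4,p6,p8,p10} | {p5,p7,p9}.
Refine {p1,p2,p3,p4,p6,p8,p10} on symbol p: members go to different blocks, giving {p1,p6,p8,p10} and {p2,p3,p4}.
On input p, block {p1,p6,p8,p10} splits into {p1,p6} and {p8,p10}.
Refine {p1,p6} on symbol p: members go to different blocks, giving {p1} and {p6}.
On input p, block {p5,p7,p9} splits into {p5,p9} and {p7}.
Refine {p2,p3,p4} on symbol p: members go to different blocks, giving {p2,p4} and {p3}.
Refine {p2,p4} on symbol q: members go to different blocks, giving {p2} and {p4}.
Split {p8,p10} by δ(·,p) → {p8} and {p10}.
No further refinement is possible. Final partition (9 blocks): {p1} | {p5,p9} | {p2} | {p8} | {p6} | {p7} | {p3} | {p4} | {p10}.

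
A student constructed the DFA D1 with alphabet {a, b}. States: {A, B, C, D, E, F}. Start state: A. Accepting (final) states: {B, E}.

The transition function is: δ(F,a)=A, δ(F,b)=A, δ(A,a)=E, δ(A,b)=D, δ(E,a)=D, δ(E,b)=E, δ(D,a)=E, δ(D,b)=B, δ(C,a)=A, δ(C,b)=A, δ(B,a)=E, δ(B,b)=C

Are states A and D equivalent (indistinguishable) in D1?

States {F} cannot be reached from the start state, so discard them.
P0 = {B,E} | {A,C,D}.
On input a, block {B,E} splits into {B} and {E}.
Split {A,C,D} by δ(·,a) → {A,D} and {C}.
Refine {A,D} on symbol b: members go to different blocks, giving {A} and {D}.
Stable partition: {B} | {A} | {E} | {C} | {D} — 5 equivalence classes.
A and D end up in different blocks, so they are distinguishable. For instance, the string 'b' is accepted from only D.

No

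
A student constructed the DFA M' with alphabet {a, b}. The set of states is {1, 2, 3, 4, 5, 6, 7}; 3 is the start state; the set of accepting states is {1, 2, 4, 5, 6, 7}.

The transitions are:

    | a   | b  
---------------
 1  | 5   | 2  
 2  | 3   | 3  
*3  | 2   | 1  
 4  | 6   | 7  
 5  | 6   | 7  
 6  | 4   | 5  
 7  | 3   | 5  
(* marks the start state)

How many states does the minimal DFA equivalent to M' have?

Every state is reachable, so we keep all 7.
Start with accepting vs non-accepting: {1,2,4,5,6,7} | {3}.
On input a, block {1,2,4,5,6,7} splits into {1,4,5,6} and {2,7}.
Split {1,4,5,6} by δ(·,b) → {1,4,5} and {6}.
On input a, block {1,4,5} splits into {4,5} and {1}.
On input b, block {2,7} splits into {2} and {7}.
The partition is now stable with 6 blocks: {4,5} | {3} | {2} | {6} | {1} | {7}.

6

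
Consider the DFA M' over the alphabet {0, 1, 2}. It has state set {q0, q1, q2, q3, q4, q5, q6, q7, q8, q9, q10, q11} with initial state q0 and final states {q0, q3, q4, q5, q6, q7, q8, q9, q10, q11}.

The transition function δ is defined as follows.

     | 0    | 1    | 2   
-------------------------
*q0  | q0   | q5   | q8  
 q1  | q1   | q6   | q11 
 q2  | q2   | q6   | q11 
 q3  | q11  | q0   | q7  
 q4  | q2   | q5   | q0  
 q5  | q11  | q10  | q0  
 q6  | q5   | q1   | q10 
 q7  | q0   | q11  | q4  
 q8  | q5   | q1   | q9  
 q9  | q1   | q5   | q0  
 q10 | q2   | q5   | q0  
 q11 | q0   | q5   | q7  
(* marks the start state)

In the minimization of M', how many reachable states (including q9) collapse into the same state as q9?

3

Reachable states from the start: {q0,q1,q2,q4,q5,q6,q7,q8,q9,q10,q11}. Unreachable: {q3} — drop them.
P0 = {q0,q4,q5,q6,q7,q8,q9,q10,q11} | {q1,q2}.
Split {q0,q4,q5,q6,q7,q8,q9,q10,q11} by δ(·,0) → {q0,q5,q6,q7,q8,q11} and {q4,q9,q10}.
On input 1, block {q0,q5,q6,q7,q8,q11} splits into {q0,q7,q11} and {q6,q8} and {q5}.
Split {q0,q7,q11} by δ(·,1) → {q0,q11} and {q7}.
On input 2, block {q0,q11} splits into {q0} and {q11}.
Stable partition: {q0} | {q1,q2} | {q4,q9,q10} | {q6,q8} | {q5} | {q7} | {q11} — 7 equivalence classes.
The equivalence class containing q9 is {q4,q9,q10}, of size 3.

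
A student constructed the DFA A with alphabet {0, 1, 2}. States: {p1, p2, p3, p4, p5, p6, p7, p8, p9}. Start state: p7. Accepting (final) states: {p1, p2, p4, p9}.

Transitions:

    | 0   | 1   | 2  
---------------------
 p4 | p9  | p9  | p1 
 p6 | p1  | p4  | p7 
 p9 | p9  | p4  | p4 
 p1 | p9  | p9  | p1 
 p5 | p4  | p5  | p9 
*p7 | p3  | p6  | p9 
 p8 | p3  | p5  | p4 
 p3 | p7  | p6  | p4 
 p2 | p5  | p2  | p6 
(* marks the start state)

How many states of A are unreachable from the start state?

3

Starting at p7 and following transitions, the reachable set is {p1, p3, p4, p6, p7, p9}. That leaves p2, p5, p8 unreachable — 3 in total.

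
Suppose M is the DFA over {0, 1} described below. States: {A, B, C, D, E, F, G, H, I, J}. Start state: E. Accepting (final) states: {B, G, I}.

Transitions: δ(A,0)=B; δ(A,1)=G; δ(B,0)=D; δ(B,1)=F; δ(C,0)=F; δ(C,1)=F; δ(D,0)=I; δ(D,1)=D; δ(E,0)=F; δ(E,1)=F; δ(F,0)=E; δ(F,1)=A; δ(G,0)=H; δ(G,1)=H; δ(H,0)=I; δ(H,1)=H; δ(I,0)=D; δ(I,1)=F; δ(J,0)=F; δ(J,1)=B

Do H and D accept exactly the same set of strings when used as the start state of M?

States {C,J} cannot be reached from the start state, so discard them.
Start with accepting vs non-accepting: {B,G,I} | {A,D,E,F,H}.
On input 0, block {A,D,E,F,H} splits into {A,D,H} and {E,F}.
On input 1, block {B,G,I} splits into {B,I} and {G}.
Split {A,D,H} by δ(·,1) → {D,H} and {A}.
Refine {E,F} on symbol 1: members go to different blocks, giving {E} and {F}.
No further refinement is possible. Final partition (6 blocks): {B,I} | {D,H} | {E} | {G} | {A} | {F}.
H and D lie in the same block of the stable partition, so they are equivalent — no string distinguishes them.

Yes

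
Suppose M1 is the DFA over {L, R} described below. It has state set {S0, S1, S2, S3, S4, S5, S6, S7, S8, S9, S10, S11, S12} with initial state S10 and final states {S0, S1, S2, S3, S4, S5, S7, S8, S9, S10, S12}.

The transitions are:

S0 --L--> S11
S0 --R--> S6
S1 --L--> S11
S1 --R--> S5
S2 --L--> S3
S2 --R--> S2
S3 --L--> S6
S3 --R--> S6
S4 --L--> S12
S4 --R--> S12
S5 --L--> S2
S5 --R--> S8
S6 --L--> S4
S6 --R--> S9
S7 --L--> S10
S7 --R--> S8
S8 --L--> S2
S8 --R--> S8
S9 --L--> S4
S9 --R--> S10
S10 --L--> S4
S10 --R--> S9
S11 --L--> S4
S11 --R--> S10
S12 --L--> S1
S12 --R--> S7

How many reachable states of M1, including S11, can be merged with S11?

First remove the unreachable states {S0}; 12 states remain.
Start with accepting vs non-accepting: {S1,S2,S3,S4,S5,S7,S8,S9,S10,S12} | {S6,S11}.
On input L, block {S1,S2,S3,S4,S5,S7,S8,S9,S10,S12} splits into {S2,S4,S5,S7,S8,S9,S10,S12} and {S1,S3}.
Split {S2,S4,S5,S7,S8,S9,S10,S12} by δ(·,L) → {S4,S5,S7,S8,S9,S10} and {S2,S12}.
On input L, block {S4,S5,S7,S8,S9,S10} splits into {S4,S5,S8} and {S7,S9,S10}.
Refine {S4,S5,S8} on symbol R: members go to different blocks, giving {S5,S8} and {S4}.
On input R, block {S1,S3} splits into {S1} and {S3}.
On input L, block {S2,S12} splits into {S2} and {S12}.
Refine {S7,S9,S10} on symbol L: members go to different blocks, giving {S9,S10} and {S7}.
The partition is now stable with 9 blocks: {S5,S8} | {S6,S11} | {S1} | {S2} | {S9,S10} | {S4} | {S3} | {S12} | {S7}.
State S11 belongs to the block {S6,S11}, which has 2 states.

2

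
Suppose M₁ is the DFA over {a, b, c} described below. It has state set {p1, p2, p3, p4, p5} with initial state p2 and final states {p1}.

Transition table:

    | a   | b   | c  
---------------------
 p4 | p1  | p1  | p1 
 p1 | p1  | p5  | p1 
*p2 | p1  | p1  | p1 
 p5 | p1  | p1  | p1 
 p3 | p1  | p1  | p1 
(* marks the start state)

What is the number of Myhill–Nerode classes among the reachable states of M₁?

2

First remove the unreachable states {p3,p4}; 3 states remain.
Start with accepting vs non-accepting: {p1} | {p2,p5}.
Stable partition: {p1} | {p2,p5} — 2 equivalence classes.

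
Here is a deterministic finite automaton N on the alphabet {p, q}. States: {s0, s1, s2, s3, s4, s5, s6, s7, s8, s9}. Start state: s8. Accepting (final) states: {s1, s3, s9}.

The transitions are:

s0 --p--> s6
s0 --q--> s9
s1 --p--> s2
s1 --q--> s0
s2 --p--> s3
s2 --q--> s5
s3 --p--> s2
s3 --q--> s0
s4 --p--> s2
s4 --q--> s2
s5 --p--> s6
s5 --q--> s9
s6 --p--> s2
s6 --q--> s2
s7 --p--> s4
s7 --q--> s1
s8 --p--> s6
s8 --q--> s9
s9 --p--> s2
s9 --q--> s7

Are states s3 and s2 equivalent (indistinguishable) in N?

No

P0 = {s1,s3,s9} | {s0,s2,s4,s5,s6,s7,s8}.
On input p, block {s0,s2,s4,s5,s6,s7,s8} splits into {s0,s4,s5,s6,s7,s8} and {s2}.
On input p, block {s0,s4,s5,s6,s7,s8} splits into {s0,s5,s7,s8} and {s4,s6}.
No further refinement is possible. Final partition (4 blocks): {s1,s3,s9} | {s0,s5,s7,s8} | {s2} | {s4,s6}.
s3 and s2 end up in different blocks, so they are distinguishable. For instance, the string 'ε' is accepted from only s3.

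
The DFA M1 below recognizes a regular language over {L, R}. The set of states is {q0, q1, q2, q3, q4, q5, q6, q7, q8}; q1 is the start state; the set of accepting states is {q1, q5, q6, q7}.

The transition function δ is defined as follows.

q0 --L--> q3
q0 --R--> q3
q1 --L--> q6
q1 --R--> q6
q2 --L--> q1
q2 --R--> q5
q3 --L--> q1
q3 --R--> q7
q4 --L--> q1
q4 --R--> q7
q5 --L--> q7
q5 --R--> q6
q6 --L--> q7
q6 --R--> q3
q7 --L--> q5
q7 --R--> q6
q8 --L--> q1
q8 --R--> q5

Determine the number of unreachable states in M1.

4

No path from q1 leads to q0, q2, q4, q8; the other 5 states are all reachable.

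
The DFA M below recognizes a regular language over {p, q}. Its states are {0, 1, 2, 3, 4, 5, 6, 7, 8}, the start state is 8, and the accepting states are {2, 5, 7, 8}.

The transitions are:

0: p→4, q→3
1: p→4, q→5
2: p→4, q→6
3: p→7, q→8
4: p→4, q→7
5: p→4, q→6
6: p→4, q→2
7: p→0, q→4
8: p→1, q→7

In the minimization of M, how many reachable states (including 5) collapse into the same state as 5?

Every state is reachable, so we keep all 9.
P0 = {2,5,7,8} | {0,1,3,4,6}.
Split {2,5,7,8} by δ(·,q) → {2,5,7} and {8}.
On input p, block {0,1,3,4,6} splits into {0,1,4,6} and {3}.
Refine {0,1,4,6} on symbol q: members go to different blocks, giving {1,4,6} and {0}.
Refine {2,5,7} on symbol p: members go to different blocks, giving {2,5} and {7}.
On input q, block {1,4,6} splits into {1,6} and {4}.
The partition is now stable with 7 blocks: {2,5} | {1,6} | {8} | {3} | {0} | {7} | {4}.
The equivalence class containing 5 is {2,5}, of size 2.

2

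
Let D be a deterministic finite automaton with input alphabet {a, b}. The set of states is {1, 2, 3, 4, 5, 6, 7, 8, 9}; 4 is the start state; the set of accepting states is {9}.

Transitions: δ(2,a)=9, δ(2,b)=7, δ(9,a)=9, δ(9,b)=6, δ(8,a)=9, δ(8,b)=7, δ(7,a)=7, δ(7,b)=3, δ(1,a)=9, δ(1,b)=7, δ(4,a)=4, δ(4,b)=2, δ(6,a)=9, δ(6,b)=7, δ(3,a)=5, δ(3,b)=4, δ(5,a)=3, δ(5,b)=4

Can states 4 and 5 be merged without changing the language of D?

No

States {1,8} cannot be reached from the start state, so discard them.
Initial partition by acceptance: {9} | {2,3,4,5,6,7}.
Refine {2,3,4,5,6,7} on symbol a: members go to different blocks, giving {3,4,5,7} and {2,6}.
On input b, block {3,4,5,7} splits into {3,5,7} and {4}.
Refine {3,5,7} on symbol b: members go to different blocks, giving {3,5} and {7}.
The partition is now stable with 5 blocks: {9} | {3,5} | {2,6} | {4} | {7}.
4 and 5 end up in different blocks, so they are distinguishable. For instance, the string 'ba' is accepted from only 4.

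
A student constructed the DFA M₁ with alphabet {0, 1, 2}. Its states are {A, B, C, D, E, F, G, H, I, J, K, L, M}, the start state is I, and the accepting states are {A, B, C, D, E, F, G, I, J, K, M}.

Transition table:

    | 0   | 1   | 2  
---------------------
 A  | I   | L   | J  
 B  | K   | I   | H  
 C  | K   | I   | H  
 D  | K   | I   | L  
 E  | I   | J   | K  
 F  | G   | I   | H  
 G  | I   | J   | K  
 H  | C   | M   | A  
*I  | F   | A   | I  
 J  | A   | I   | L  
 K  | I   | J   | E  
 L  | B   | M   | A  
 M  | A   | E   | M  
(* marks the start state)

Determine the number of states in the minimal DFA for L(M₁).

7

Reachable states from the start: {A,B,C,E,F,G,H,I,J,K,L,M}. Unreachable: {D} — drop them.
P0 = {A,B,C,E,F,G,I,J,K,M} | {H,L}.
On input 1, block {A,B,C,E,F,G,I,J,K,M} splits into {B,C,E,F,G,I,J,K,M} and {A}.
Refine {B,C,E,F,G,I,J,K,M} on symbol 0: members go to different blocks, giving {B,C,E,F,G,I,K} and {J,M}.
Split {B,C,E,F,G,I,K} by δ(·,1) → {B,C,F} and {E,G,K} and {I}.
Split {J,M} by δ(·,1) → {J} and {M}.
Stable partition: {B,C,F} | {H,L} | {A} | {J} | {E,G,K} | {I} | {M} — 7 equivalence classes.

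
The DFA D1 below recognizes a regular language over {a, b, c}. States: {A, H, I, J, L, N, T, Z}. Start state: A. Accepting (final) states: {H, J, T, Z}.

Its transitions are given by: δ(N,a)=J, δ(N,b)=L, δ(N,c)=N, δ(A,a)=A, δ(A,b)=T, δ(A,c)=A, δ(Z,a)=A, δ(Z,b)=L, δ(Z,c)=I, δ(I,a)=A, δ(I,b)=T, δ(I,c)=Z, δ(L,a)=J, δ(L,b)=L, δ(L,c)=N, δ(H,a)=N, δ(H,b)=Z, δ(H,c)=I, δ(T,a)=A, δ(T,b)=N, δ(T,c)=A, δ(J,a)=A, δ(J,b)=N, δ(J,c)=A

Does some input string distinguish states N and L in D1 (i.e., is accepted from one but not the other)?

First remove the unreachable states {H,I,Z}; 5 states remain.
Initial partition by acceptance: {J,T} | {A,L,N}.
Split {A,L,N} by δ(·,a) → {L,N} and {A}.
No further refinement is possible. Final partition (3 blocks): {J,T} | {L,N} | {A}.
N and L lie in the same block of the stable partition, so they are equivalent — no string distinguishes them.

No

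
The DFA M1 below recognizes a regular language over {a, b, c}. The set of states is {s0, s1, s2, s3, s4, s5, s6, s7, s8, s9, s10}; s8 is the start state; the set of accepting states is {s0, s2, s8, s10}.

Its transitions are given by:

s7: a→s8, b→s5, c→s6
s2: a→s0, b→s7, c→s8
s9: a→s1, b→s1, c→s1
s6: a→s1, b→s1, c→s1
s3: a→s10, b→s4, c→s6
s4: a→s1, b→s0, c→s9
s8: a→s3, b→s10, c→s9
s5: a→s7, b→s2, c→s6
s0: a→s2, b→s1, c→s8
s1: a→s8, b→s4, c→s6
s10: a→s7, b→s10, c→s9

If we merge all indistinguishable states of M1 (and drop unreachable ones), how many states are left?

All states are reachable from the start state.
P0 = {s0,s2,s8,s10} | {s1,s3,s4,s5,s6,s7,s9}.
Refine {s0,s2,s8,s10} on symbol a: members go to different blocks, giving {s0,s2} and {s8,s10}.
On input a, block {s1,s3,s4,s5,s6,s7,s9} splits into {s4,s5,s6,s9} and {s1,s3,s7}.
On input b, block {s4,s5,s6,s9} splits into {s4,s5} and {s6,s9}.
No further refinement is possible. Final partition (5 blocks): {s0,s2} | {s4,s5} | {s8,s10} | {s1,s3,s7} | {s6,s9}.

5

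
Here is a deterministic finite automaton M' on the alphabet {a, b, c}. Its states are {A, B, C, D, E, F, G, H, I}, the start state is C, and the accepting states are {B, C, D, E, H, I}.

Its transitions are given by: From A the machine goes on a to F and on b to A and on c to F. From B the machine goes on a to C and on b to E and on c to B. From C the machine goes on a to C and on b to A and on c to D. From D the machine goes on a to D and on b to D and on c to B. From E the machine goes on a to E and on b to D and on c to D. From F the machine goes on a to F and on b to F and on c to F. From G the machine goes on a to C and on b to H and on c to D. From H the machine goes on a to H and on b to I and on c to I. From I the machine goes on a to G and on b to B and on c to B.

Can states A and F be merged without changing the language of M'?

States {G,H,I} cannot be reached from the start state, so discard them.
Start with accepting vs non-accepting: {B,C,D,E} | {A,F}.
Split {B,C,D,E} by δ(·,b) → {B,D,E} and {C}.
Split {B,D,E} by δ(·,a) → {D,E} and {B}.
Refine {D,E} on symbol c: members go to different blocks, giving {D} and {E}.
The partition is now stable with 5 blocks: {D} | {A,F} | {C} | {B} | {E}.
A and F lie in the same block of the stable partition, so they are equivalent — no string distinguishes them.

Yes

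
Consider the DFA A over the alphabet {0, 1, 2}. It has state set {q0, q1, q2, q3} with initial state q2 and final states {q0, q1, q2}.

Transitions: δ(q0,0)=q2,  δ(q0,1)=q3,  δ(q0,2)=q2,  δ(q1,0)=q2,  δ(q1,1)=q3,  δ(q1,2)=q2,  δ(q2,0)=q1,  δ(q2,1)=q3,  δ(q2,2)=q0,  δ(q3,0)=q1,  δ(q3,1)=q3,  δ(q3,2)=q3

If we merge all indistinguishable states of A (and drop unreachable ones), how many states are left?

Initial partition by acceptance: {q0,q1,q2} | {q3}.
Stable partition: {q0,q1,q2} | {q3} — 2 equivalence classes.

2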